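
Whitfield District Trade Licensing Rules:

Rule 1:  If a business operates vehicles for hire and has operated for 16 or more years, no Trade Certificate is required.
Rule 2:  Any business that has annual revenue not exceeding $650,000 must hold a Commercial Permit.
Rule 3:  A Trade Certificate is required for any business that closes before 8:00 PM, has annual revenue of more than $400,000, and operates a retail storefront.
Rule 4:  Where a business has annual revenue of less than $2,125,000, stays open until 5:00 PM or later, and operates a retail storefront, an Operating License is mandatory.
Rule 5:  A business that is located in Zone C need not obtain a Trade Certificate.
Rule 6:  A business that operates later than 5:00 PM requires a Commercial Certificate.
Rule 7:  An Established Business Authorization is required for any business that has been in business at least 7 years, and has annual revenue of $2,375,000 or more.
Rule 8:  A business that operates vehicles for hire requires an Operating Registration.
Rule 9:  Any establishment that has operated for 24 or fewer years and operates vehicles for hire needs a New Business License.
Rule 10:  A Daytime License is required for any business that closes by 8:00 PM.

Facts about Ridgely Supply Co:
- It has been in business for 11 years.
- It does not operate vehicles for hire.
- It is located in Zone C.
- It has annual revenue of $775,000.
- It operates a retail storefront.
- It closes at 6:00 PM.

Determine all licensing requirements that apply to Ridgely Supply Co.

Rule 1: does not operate vehicles for hire; years in business 11 < 16 → Trade Certificate exemption does not apply.
Rule 2: revenue $775,000 > $650,000 → Commercial Permit not required.
Rule 3: closes 6:00 PM, at/before 8:00 PM; revenue $775,000 > $400,000; operates a retail storefront → Trade Certificate required.
Rule 4: revenue $775,000 < $2,125,000; closes 6:00 PM, after 5:00 PM; operates a retail storefront → Operating License required.
Rule 5: is located in Zone C → exempt from Trade Certificate.
Rule 6: closes 6:00 PM, after 5:00 PM → Commercial Certificate required.
Rule 7: years in business 11 ≥ 7; revenue $775,000 < $2,375,000 → Established Business Authorization not required.
Rule 8: does not operate vehicles for hire → Operating Registration not required.
Rule 9: years in business 11 ≤ 24; does not operate vehicles for hire → New Business License not required.
Rule 10: closes 6:00 PM, at/before 8:00 PM → Daytime License required.

Commercial Certificate, Daytime License, Operating License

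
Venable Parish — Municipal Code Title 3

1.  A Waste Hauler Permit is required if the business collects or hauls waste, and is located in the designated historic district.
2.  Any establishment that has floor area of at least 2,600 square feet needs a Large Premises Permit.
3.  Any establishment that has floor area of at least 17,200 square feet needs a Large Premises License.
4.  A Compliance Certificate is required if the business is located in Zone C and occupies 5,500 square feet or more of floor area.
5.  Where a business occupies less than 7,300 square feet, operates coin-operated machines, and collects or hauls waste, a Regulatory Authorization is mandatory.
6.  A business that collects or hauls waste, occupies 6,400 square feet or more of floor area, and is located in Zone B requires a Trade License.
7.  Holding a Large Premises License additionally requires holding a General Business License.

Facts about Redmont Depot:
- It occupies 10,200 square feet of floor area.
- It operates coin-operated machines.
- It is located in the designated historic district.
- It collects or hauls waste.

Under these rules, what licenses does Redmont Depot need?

Large Premises Permit, Waste Hauler Permit

1. collects or hauls waste; is located in the designated historic district → Waste Hauler Permit required.
2. floor area 10,200 square feet ≥ 2,600 square feet → Large Premises Permit required.
3. floor area 10,200 square feet < 17,200 square feet → Large Premises License not required.
4. is located in the designated historic district (not: is located in Zone C); floor area 10,200 square feet ≥ 5,500 square feet → Compliance Certificate not required.
5. floor area 10,200 square feet ≥ 7,300 square feet; operates coin-operated machines; collects or hauls waste → Regulatory Authorization not required.
6. collects or hauls waste; floor area 10,200 square feet ≥ 6,400 square feet; is located in the designated historic district (not: is located in Zone B) → Trade License not required.
7. Large Premises License is not required → no effect.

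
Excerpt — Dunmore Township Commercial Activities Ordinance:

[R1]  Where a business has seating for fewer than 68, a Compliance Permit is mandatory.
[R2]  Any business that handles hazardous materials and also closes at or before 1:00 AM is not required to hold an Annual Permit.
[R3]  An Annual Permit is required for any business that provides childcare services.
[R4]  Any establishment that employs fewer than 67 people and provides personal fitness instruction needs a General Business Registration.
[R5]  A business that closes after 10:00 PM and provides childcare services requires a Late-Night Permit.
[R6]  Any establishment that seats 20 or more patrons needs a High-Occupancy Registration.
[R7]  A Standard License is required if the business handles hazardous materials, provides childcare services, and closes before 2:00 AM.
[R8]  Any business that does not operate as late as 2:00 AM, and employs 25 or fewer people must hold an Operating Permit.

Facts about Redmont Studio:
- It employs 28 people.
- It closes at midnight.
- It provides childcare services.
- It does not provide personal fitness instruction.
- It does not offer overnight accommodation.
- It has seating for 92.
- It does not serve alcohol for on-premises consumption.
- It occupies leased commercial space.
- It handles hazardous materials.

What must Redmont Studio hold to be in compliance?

High-Occupancy Registration, Late-Night Permit, Standard License

[R1] seating 92 ≥ 68 → Compliance Permit not required.
[R2] handles hazardous materials; closes midnight, at/before 1:00 AM → exempt from Annual Permit.
[R3] provides childcare services → Annual Permit required.
[R4] employees 28 < 67; does not provide personal fitness instruction → General Business Registration not required.
[R5] closes midnight, after 10:00 PM; provides childcare services → Late-Night Permit required.
[R6] seating 92 ≥ 20 → High-Occupancy Registration required.
[R7] handles hazardous materials; provides childcare services; closes midnight, at/before 2:00 AM → Standard License required.
[R8] closes midnight, at/before 2:00 AM; employees 28 > 25 → Operating Permit not required.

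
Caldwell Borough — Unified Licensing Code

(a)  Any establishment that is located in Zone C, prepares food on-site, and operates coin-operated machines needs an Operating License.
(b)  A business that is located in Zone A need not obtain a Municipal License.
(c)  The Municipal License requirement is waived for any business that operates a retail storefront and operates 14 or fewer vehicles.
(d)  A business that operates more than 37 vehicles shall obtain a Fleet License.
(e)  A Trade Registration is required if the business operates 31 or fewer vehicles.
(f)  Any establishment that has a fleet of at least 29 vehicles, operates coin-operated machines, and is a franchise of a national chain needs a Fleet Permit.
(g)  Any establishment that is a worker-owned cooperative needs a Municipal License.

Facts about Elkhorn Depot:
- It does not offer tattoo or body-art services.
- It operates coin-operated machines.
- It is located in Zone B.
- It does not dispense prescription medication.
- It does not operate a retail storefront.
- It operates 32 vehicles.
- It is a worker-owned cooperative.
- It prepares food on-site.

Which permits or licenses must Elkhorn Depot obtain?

Municipal License

(a) is located in Zone B (not: is located in Zone C); prepares food on-site; operates coin-operated machines → Operating License not required.
(b) is located in Zone B (not: is located in Zone A) → Municipal License exemption does not apply.
(c) does not operate a retail storefront; vehicles 32 > 14 → Municipal License exemption does not apply.
(d) vehicles 32 ≤ 37 → Fleet License not required.
(e) vehicles 32 > 31 → Trade Registration not required.
(f) vehicles 32 ≥ 29; operates coin-operated machines; is a worker-owned cooperative (not: is a franchise of a national chain) → Fleet Permit not required.
(g) is a worker-owned cooperative → Municipal License required.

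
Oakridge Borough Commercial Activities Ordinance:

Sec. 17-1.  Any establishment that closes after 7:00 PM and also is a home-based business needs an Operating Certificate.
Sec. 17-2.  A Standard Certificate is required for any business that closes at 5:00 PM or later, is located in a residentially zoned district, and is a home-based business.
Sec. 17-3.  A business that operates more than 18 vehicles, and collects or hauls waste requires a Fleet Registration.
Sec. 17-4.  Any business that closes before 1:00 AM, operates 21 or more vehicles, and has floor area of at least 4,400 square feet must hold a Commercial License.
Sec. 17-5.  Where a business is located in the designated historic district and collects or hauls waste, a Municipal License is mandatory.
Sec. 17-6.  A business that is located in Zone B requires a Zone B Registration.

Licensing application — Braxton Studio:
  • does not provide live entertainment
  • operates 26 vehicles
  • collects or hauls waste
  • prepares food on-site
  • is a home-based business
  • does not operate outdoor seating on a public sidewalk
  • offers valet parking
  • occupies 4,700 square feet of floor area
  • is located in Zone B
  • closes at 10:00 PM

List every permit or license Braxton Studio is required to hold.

Commercial License, Fleet Registration, Operating Certificate, Zone B Registration

Sec. 17-1. closes 10:00 PM, after 7:00 PM; is a home-based business → Operating Certificate required.
Sec. 17-2. closes 10:00 PM, after 5:00 PM; is located in Zone B (not: is located in a residentially zoned district); is a home-based business → Standard Certificate not required.
Sec. 17-3. vehicles 26 > 18; collects or hauls waste → Fleet Registration required.
Sec. 17-4. closes 10:00 PM, at/before 1:00 AM; vehicles 26 ≥ 21; floor area 4,700 square feet ≥ 4,400 square feet → Commercial License required.
Sec. 17-5. is located in Zone B (not: is located in the designated historic district); collects or hauls waste → Municipal License not required.
Sec. 17-6. is located in Zone B → Zone B Registration required.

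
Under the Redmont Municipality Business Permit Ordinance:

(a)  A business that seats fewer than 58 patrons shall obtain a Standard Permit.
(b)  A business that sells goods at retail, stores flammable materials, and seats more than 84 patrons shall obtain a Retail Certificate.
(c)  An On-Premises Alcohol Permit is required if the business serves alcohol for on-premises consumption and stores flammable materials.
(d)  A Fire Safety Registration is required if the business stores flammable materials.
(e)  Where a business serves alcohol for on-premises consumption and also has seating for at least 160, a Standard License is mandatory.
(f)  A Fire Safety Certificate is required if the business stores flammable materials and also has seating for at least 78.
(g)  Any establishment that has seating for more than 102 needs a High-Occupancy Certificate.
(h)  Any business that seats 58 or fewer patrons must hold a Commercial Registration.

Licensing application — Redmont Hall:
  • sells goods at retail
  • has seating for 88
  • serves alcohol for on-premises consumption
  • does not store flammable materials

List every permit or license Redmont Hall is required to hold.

None

(a) seating 88 ≥ 58 → Standard Permit not required.
(b) sells goods at retail; does not store flammable materials; seating 88 > 84 → Retail Certificate not required.
(c) serves alcohol for on-premises consumption; does not store flammable materials → On-Premises Alcohol Permit not required.
(d) does not store flammable materials → Fire Safety Registration not required.
(e) serves alcohol for on-premises consumption; seating 88 < 160 → Standard License not required.
(f) does not store flammable materials; seating 88 ≥ 78 → Fire Safety Certificate not required.
(g) seating 88 ≤ 102 → High-Occupancy Certificate not required.
(h) seating 88 > 58 → Commercial Registration not required.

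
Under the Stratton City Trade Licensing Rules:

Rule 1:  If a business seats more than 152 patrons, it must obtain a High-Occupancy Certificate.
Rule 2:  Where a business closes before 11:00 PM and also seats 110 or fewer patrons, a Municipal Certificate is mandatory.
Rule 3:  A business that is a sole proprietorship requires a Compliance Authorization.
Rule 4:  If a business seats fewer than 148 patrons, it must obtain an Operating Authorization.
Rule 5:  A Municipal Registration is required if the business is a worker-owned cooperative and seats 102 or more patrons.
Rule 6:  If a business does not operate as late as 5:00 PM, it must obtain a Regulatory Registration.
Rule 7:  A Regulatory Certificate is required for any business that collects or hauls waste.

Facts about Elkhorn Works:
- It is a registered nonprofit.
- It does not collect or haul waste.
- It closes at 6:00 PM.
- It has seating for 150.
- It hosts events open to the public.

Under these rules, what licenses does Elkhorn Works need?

None

Rule 1: seating 150 ≤ 152 → High-Occupancy Certificate not required.
Rule 2: closes 6:00 PM, at/before 11:00 PM; seating 150 > 110 → Municipal Certificate not required.
Rule 3: is a registered nonprofit (not: is a sole proprietorship) → Compliance Authorization not required.
Rule 4: seating 150 ≥ 148 → Operating Authorization not required.
Rule 5: is a registered nonprofit (not: is a worker-owned cooperative); seating 150 ≥ 102 → Municipal Registration not required.
Rule 6: closes 6:00 PM, after 5:00 PM → Regulatory Registration not required.
Rule 7: does not collect or haul waste → Regulatory Certificate not required.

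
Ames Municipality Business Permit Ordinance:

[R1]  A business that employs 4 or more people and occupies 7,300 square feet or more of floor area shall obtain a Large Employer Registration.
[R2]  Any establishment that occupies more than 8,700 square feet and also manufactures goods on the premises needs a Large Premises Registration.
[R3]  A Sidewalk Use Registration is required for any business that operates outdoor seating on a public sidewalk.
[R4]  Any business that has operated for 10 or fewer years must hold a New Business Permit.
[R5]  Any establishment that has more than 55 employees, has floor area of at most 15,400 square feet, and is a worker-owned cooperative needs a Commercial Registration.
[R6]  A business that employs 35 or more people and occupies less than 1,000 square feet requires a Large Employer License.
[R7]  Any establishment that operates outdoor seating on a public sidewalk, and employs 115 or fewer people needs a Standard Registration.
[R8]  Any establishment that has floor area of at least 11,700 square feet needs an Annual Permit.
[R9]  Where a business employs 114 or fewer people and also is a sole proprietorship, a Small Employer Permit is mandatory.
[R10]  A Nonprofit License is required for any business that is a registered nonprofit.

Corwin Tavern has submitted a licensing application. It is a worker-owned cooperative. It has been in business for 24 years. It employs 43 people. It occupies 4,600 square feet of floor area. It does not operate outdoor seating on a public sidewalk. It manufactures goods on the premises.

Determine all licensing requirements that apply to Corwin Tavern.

None

[R1] employees 43 ≥ 4; floor area 4,600 square feet < 7,300 square feet → Large Employer Registration not required.
[R2] floor area 4,600 square feet ≤ 8,700 square feet; manufactures goods on the premises → Large Premises Registration not required.
[R3] does not operate outdoor seating on a public sidewalk → Sidewalk Use Registration not required.
[R4] years in business 24 > 10 → New Business Permit not required.
[R5] employees 43 ≤ 55; floor area 4,600 square feet ≤ 15,400 square feet; is a worker-owned cooperative → Commercial Registration not required.
[R6] employees 43 ≥ 35; floor area 4,600 square feet ≥ 1,000 square feet → Large Employer License not required.
[R7] does not operate outdoor seating on a public sidewalk; employees 43 ≤ 115 → Standard Registration not required.
[R8] floor area 4,600 square feet < 11,700 square feet → Annual Permit not required.
[R9] employees 43 ≤ 114; is a worker-owned cooperative (not: is a sole proprietorship) → Small Employer Permit not required.
[R10] is a worker-owned cooperative (not: is a registered nonprofit) → Nonprofit License not required.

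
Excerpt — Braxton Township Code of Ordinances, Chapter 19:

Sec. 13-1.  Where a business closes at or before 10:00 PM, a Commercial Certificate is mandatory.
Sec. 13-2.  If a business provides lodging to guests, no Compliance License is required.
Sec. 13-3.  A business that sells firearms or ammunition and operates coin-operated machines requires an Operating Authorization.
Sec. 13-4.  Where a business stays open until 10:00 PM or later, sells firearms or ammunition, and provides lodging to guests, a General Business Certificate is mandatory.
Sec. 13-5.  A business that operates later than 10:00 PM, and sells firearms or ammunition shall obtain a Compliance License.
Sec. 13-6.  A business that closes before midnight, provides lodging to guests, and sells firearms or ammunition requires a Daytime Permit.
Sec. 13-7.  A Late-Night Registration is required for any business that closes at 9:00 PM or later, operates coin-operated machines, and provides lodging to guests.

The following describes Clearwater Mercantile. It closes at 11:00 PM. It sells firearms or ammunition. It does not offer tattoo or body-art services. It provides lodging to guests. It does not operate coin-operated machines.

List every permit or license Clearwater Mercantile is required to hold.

Sec. 13-1. closes 11:00 PM, after 10:00 PM → Commercial Certificate not required.
Sec. 13-2. provides lodging to guests → exempt from Compliance License.
Sec. 13-3. sells firearms or ammunition; does not operate coin-operated machines → Operating Authorization not required.
Sec. 13-4. closes 11:00 PM, after 10:00 PM; sells firearms or ammunition; provides lodging to guests → General Business Certificate required.
Sec. 13-5. closes 11:00 PM, after 10:00 PM; sells firearms or ammunition → Compliance License required.
Sec. 13-6. closes 11:00 PM, at/before midnight; provides lodging to guests; sells firearms or ammunition → Daytime Permit required.
Sec. 13-7. closes 11:00 PM, after 9:00 PM; does not operate coin-operated machines; provides lodging to guests → Late-Night Registration not required.

Daytime Permit, General Business Certificate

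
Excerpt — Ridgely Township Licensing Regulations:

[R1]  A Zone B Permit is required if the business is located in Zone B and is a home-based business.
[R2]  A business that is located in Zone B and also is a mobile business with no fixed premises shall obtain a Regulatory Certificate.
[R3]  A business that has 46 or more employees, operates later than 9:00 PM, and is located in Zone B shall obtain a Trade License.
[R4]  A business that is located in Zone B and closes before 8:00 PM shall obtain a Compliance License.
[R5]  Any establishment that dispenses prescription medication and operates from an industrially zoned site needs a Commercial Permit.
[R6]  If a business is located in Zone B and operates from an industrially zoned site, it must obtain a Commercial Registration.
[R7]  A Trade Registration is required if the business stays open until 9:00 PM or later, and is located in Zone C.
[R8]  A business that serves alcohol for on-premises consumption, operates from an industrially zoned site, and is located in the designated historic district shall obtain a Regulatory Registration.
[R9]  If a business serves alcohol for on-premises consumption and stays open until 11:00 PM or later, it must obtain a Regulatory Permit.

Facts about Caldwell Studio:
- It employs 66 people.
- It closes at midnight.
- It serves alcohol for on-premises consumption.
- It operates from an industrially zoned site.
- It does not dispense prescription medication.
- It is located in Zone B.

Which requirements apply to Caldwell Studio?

[R1] is located in Zone B; operates from an industrially zoned site (not: is a home-based business) → Zone B Permit not required.
[R2] is located in Zone B; operates from an industrially zoned site (not: is a mobile business with no fixed premises) → Regulatory Certificate not required.
[R3] employees 66 ≥ 46; closes midnight, after 9:00 PM; is located in Zone B → Trade License required.
[R4] is located in Zone B; closes midnight, after 8:00 PM → Compliance License not required.
[R5] does not dispense prescription medication; operates from an industrially zoned site → Commercial Permit not required.
[R6] is located in Zone B; operates from an industrially zoned site → Commercial Registration required.
[R7] closes midnight, after 9:00 PM; is located in Zone B (not: is located in Zone C) → Trade Registration not required.
[R8] serves alcohol for on-premises consumption; operates from an industrially zoned site; is located in Zone B (not: is located in the designated historic district) → Regulatory Registration not required.
[R9] serves alcohol for on-premises consumption; closes midnight, after 11:00 PM → Regulatory Permit required.

Commercial Registration, Regulatory Permit, Trade License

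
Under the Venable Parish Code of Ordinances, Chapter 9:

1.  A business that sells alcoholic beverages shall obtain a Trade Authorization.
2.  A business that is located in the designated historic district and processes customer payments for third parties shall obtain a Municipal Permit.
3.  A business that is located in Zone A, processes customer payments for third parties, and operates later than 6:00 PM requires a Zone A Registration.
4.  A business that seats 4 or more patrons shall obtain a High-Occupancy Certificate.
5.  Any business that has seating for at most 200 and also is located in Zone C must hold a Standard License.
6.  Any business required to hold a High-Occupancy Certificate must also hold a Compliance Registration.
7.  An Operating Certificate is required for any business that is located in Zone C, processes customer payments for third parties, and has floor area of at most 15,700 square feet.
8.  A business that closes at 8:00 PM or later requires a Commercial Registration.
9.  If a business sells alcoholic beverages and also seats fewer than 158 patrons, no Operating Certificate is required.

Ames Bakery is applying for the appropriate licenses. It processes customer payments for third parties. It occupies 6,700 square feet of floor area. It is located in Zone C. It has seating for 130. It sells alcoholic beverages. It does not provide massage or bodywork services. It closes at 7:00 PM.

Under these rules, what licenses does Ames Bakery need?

1. sells alcoholic beverages → Trade Authorization required.
2. is located in Zone C (not: is located in the designated historic district); processes customer payments for third parties → Municipal Permit not required.
3. is located in Zone C (not: is located in Zone A); processes customer payments for third parties; closes 7:00 PM, after 6:00 PM → Zone A Registration not required.
4. seating 130 ≥ 4 → High-Occupancy Certificate required.
5. seating 130 ≤ 200; is located in Zone C → Standard License required.
6. High-Occupancy Certificate is required → Compliance Registration also required.
7. is located in Zone C; processes customer payments for third parties; floor area 6,700 square feet ≤ 15,700 square feet → Operating Certificate required.
8. closes 7:00 PM, at/before 8:00 PM → Commercial Registration not required.
9. sells alcoholic beverages; seating 130 < 158 → exempt from Operating Certificate.

Compliance Registration, High-Occupancy Certificate, Standard License, Trade Authorization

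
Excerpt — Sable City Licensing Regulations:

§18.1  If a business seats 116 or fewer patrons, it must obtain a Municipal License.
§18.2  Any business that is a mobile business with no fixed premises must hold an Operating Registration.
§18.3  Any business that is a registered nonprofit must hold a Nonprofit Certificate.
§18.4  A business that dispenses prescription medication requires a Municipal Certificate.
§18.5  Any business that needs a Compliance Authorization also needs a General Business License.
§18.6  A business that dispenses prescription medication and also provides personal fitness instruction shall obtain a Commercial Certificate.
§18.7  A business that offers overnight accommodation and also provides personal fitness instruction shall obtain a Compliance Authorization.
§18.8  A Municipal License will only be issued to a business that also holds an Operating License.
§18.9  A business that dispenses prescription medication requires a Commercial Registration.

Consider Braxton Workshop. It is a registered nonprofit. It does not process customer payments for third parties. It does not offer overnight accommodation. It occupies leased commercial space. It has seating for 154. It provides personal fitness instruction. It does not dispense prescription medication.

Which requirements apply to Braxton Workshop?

§18.1 seating 154 > 116 → Municipal License not required.
§18.2 occupies leased commercial space (not: is a mobile business with no fixed premises) → Operating Registration not required.
§18.3 is a registered nonprofit → Nonprofit Certificate required.
§18.4 does not dispense prescription medication → Municipal Certificate not required.
§18.5 Compliance Authorization is not required → no effect.
§18.6 does not dispense prescription medication; provides personal fitness instruction → Commercial Certificate not required.
§18.7 does not offer overnight accommodation; provides personal fitness instruction → Compliance Authorization not required.
§18.8 Municipal License is not required → no effect.
§18.9 does not dispense prescription medication → Commercial Registration not required.

Nonprofit Certificate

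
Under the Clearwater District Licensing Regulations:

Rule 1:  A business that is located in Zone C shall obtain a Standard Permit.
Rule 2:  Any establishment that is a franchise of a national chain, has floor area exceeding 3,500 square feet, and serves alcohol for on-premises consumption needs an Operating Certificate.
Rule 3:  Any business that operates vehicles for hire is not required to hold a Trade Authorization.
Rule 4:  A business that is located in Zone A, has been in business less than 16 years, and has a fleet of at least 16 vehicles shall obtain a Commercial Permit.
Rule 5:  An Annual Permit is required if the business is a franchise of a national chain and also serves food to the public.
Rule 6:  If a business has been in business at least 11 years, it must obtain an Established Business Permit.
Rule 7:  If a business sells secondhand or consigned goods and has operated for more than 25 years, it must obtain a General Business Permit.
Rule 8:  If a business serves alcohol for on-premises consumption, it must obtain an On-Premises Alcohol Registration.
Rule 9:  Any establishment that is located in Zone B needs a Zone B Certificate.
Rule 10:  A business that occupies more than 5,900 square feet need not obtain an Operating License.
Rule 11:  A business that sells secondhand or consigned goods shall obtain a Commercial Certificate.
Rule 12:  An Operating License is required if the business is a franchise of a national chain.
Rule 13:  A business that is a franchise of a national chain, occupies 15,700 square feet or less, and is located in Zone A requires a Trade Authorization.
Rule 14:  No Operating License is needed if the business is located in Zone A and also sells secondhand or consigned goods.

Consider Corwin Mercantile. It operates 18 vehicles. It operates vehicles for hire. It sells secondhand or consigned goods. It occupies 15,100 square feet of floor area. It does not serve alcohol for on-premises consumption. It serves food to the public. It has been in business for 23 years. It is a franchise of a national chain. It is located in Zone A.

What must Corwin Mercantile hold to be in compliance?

Rule 1: is located in Zone A (not: is located in Zone C) → Standard Permit not required.
Rule 2: is a franchise of a national chain; floor area 15,100 square feet > 3,500 square feet; does not serve alcohol for on-premises consumption → Operating Certificate not required.
Rule 3: operates vehicles for hire → exempt from Trade Authorization.
Rule 4: is located in Zone A; years in business 23 ≥ 16; vehicles 18 ≥ 16 → Commercial Permit not required.
Rule 5: is a franchise of a national chain; serves food to the public → Annual Permit required.
Rule 6: years in business 23 ≥ 11 → Established Business Permit required.
Rule 7: sells secondhand or consigned goods; years in business 23 ≤ 25 → General Business Permit not required.
Rule 8: does not serve alcohol for on-premises consumption → On-Premises Alcohol Registration not required.
Rule 9: is located in Zone A (not: is located in Zone B) → Zone B Certificate not required.
Rule 10: floor area 15,100 square feet > 5,900 square feet → exempt from Operating License.
Rule 11: sells secondhand or consigned goods → Commercial Certificate required.
Rule 12: is a franchise of a national chain → Operating License required.
Rule 13: is a franchise of a national chain; floor area 15,100 square feet ≤ 15,700 square feet; is located in Zone A → Trade Authorization required.
Rule 14: is located in Zone A; sells secondhand or consigned goods → exempt from Operating License.

Annual Permit, Commercial Certificate, Established Business Permit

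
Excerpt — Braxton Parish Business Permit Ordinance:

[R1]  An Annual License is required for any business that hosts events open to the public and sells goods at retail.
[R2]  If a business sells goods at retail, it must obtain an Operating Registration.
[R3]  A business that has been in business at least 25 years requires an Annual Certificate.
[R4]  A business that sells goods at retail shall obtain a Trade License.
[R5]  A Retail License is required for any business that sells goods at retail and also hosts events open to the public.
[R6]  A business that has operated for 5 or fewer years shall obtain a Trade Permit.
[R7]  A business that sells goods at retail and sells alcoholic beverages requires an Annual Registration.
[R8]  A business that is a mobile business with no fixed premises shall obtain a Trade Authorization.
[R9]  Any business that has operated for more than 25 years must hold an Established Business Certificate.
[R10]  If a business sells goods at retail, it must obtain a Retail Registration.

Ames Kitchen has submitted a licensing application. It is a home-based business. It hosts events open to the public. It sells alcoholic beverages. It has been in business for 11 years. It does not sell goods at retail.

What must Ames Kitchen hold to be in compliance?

None

[R1] hosts events open to the public; does not sell goods at retail → Annual License not required.
[R2] does not sell goods at retail → Operating Registration not required.
[R3] years in business 11 < 25 → Annual Certificate not required.
[R4] does not sell goods at retail → Trade License not required.
[R5] does not sell goods at retail; hosts events open to the public → Retail License not required.
[R6] years in business 11 > 5 → Trade Permit not required.
[R7] does not sell goods at retail; sells alcoholic beverages → Annual Registration not required.
[R8] is a home-based business (not: is a mobile business with no fixed premises) → Trade Authorization not required.
[R9] years in business 11 ≤ 25 → Established Business Certificate not required.
[R10] does not sell goods at retail → Retail Registration not required.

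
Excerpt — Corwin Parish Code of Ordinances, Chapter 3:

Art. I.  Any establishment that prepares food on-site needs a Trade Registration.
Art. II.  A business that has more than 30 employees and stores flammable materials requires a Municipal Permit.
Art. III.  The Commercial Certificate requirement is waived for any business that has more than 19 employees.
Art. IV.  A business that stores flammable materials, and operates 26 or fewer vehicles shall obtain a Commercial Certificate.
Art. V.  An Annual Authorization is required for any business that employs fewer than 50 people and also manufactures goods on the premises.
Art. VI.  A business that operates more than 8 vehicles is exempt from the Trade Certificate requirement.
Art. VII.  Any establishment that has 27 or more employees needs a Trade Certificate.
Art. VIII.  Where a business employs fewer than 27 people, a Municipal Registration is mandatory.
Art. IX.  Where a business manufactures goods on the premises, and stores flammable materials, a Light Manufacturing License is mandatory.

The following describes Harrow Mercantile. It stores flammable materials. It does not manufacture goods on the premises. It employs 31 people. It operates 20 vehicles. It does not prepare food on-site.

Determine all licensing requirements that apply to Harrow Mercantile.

Art. I. does not prepare food on-site → Trade Registration not required.
Art. II. employees 31 > 30; stores flammable materials → Municipal Permit required.
Art. III. employees 31 > 19 → exempt from Commercial Certificate.
Art. IV. stores flammable materials; vehicles 20 ≤ 26 → Commercial Certificate required.
Art. V. employees 31 < 50; does not manufacture goods on the premises → Annual Authorization not required.
Art. VI. vehicles 20 > 8 → exempt from Trade Certificate.
Art. VII. employees 31 ≥ 27 → Trade Certificate required.
Art. VIII. employees 31 ≥ 27 → Municipal Registration not required.
Art. IX. does not manufacture goods on the premises; stores flammable materials → Light Manufacturing License not required.

Municipal Permit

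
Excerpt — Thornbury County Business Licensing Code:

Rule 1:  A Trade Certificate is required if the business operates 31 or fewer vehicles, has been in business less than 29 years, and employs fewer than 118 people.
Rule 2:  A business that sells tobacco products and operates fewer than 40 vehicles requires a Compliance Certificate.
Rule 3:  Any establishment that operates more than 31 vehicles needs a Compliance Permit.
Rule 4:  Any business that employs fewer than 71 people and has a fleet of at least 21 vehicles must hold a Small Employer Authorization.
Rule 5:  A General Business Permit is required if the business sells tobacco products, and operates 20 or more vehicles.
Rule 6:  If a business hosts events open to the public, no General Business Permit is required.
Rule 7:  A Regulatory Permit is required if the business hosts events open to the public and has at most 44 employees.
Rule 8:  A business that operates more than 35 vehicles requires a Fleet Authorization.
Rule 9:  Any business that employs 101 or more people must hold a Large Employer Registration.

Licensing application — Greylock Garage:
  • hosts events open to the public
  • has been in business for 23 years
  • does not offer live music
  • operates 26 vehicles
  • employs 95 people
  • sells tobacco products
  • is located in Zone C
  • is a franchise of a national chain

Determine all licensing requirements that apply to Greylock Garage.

Rule 1: vehicles 26 ≤ 31; years in business 23 < 29; employees 95 < 118 → Trade Certificate required.
Rule 2: sells tobacco products; vehicles 26 < 40 → Compliance Certificate required.
Rule 3: vehicles 26 ≤ 31 → Compliance Permit not required.
Rule 4: employees 95 ≥ 71; vehicles 26 ≥ 21 → Small Employer Authorization not required.
Rule 5: sells tobacco products; vehicles 26 ≥ 20 → General Business Permit required.
Rule 6: hosts events open to the public → exempt from General Business Permit.
Rule 7: hosts events open to the public; employees 95 > 44 → Regulatory Permit not required.
Rule 8: vehicles 26 ≤ 35 → Fleet Authorization not required.
Rule 9: employees 95 < 101 → Large Employer Registration not required.

Compliance Certificate, Trade Certificate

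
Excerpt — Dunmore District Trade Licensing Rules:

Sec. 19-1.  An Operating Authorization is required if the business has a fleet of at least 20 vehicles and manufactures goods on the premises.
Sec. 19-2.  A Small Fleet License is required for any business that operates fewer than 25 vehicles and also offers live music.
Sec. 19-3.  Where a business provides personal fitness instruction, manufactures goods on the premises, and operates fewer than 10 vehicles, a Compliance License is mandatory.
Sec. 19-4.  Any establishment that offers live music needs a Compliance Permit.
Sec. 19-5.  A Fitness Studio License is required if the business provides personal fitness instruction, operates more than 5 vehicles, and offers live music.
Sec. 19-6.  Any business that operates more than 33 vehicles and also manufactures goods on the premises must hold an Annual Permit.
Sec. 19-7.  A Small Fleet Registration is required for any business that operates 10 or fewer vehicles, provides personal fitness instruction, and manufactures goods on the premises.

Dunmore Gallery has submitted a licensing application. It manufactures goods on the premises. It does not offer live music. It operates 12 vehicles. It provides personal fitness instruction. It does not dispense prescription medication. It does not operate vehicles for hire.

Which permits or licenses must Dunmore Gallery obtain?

None

Sec. 19-1. vehicles 12 < 20; manufactures goods on the premises → Operating Authorization not required.
Sec. 19-2. vehicles 12 < 25; does not offer live music → Small Fleet License not required.
Sec. 19-3. provides personal fitness instruction; manufactures goods on the premises; vehicles 12 ≥ 10 → Compliance License not required.
Sec. 19-4. does not offer live music → Compliance Permit not required.
Sec. 19-5. provides personal fitness instruction; vehicles 12 > 5; does not offer live music → Fitness Studio License not required.
Sec. 19-6. vehicles 12 ≤ 33; manufactures goods on the premises → Annual Permit not required.
Sec. 19-7. vehicles 12 > 10; provides personal fitness instruction; manufactures goods on the premises → Small Fleet Registration not required.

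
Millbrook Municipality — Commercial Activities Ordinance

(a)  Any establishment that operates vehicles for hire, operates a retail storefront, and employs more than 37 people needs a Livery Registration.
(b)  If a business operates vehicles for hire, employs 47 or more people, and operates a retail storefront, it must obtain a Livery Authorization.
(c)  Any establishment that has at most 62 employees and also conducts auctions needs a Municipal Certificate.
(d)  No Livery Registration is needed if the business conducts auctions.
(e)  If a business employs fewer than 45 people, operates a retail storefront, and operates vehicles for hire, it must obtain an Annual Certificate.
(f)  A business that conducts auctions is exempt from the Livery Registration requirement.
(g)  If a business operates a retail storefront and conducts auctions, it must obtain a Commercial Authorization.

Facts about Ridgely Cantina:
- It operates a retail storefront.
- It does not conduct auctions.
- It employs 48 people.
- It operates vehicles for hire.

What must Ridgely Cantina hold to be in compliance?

Livery Authorization, Livery Registration

(a) operates vehicles for hire; operates a retail storefront; employees 48 > 37 → Livery Registration required.
(b) operates vehicles for hire; employees 48 ≥ 47; operates a retail storefront → Livery Authorization required.
(c) employees 48 ≤ 62; does not conduct auctions → Municipal Certificate not required.
(d) does not conduct auctions → Livery Registration exemption does not apply.
(e) employees 48 ≥ 45; operates a retail storefront; operates vehicles for hire → Annual Certificate not required.
(f) does not conduct auctions → Livery Registration exemption does not apply.
(g) operates a retail storefront; does not conduct auctions → Commercial Authorization not required.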